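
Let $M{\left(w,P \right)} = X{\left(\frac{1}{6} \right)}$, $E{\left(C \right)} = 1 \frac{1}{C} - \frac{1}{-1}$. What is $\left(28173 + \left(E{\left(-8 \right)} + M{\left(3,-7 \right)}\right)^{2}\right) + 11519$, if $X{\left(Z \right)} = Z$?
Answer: $\frac{22863217}{576} \approx 39693.0$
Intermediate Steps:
$E{\left(C \right)} = 1 + \frac{1}{C}$ ($E{\left(C \right)} = \frac{1}{C} - -1 = \frac{1}{C} + 1 = 1 + \frac{1}{C}$)
$M{\left(w,P \right)} = \frac{1}{6}$
$\left(28173 + \left(E{\left(-8 \right)} + M{\left(3,-7 \right)}\right)^{2}\right) + 11519 = \left(28173 + \left(\frac{1 - 8}{-8} + \frac{1}{6}\right)^{2}\right) + 11519 = \left(28173 + \left(\left(- \frac{1}{8}\right) \left(-7\right) + \frac{1}{6}\right)^{2}\right) + 11519 = \left(28173 + \left(\frac{7}{8} + \frac{1}{6}\right)^{2}\right) + 11519 = \left(28173 + \left(\frac{25}{24}\right)^{2}\right) + 11519 = \left(28173 + \frac{625}{576}\right) + 11519 = \frac{16228273}{576} + 11519 = \frac{22863217}{576}$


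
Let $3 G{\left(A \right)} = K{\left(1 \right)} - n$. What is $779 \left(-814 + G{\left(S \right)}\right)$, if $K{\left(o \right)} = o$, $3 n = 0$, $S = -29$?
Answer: $- \frac{1901539}{3} \approx -6.3385 \cdot 10^{5}$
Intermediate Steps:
$n = 0$ ($n = \frac{1}{3} \cdot 0 = 0$)
$G{\left(A \right)} = \frac{1}{3}$ ($G{\left(A \right)} = \frac{1 - 0}{3} = \frac{1 + 0}{3} = \frac{1}{3} \cdot 1 = \frac{1}{3}$)
$779 \left(-814 + G{\left(S \right)}\right) = 779 \left(-814 + \frac{1}{3}\right) = 779 \left(- \frac{2441}{3}\right) = - \frac{1901539}{3}$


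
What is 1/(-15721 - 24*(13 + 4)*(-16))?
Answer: -1/9193 ≈ -0.00010878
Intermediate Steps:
1/(-15721 - 24*(13 + 4)*(-16)) = 1/(-15721 - 24*17*(-16)) = 1/(-15721 - 408*(-16)) = 1/(-15721 + 6528) = 1/(-9193) = -1/9193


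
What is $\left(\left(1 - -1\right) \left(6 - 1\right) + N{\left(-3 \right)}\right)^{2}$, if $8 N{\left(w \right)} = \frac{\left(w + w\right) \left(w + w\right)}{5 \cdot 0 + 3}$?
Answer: $\frac{529}{4} \approx 132.25$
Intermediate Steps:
$N{\left(w \right)} = \frac{w^{2}}{6}$ ($N{\left(w \right)} = \frac{\left(w + w\right) \left(w + w\right) \frac{1}{5 \cdot 0 + 3}}{8} = \frac{2 w 2 w \frac{1}{0 + 3}}{8} = \frac{4 w^{2} \cdot \frac{1}{3}}{8} = \frac{\frac{4}{3} w^{2}}{8} = \frac{w^{2}}{6}$)
$\left(\left(1 - -1\right) \left(6 - 1\right) + N{\left(-3 \right)}\right)^{2} = \left(\left(1 - -1\right) \left(6 - 1\right) + \frac{\left(-3\right)^{2}}{6}\right)^{2} = \left(\left(1 + 1\right) 5 + \frac{1}{6} \cdot 9\right)^{2} = \left(2 \cdot 5 + \frac{3}{2}\right)^{2} = \left(10 + \frac{3}{2}\right)^{2} = \left(\frac{23}{2}\right)^{2} = \frac{529}{4}$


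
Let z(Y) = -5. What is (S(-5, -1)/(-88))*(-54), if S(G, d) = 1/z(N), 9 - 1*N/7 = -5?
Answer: -27/220 ≈ -0.12273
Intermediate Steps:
N = 98 (N = 63 - 7*(-5) = 63 + 35 = 98)
S(G, d) = -⅕ (S(G, d) = 1/(-5) = -⅕)
(S(-5, -1)/(-88))*(-54) = (-⅕/(-88))*(-54) = -1/88*(-⅕)*(-54) = (1/440)*(-54) = -27/220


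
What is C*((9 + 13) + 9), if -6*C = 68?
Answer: -1054/3 ≈ -351.33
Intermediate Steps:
C = -34/3 (C = -⅙*68 = -34/3 ≈ -11.333)
C*((9 + 13) + 9) = -34*((9 + 13) + 9)/3 = -34*(22 + 9)/3 = -34/3*31 = -1054/3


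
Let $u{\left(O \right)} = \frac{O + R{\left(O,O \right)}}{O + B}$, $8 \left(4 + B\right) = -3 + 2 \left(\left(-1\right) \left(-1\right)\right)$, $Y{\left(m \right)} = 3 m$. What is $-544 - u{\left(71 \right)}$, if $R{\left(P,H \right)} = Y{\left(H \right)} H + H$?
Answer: $- \frac{82632}{107} \approx -772.26$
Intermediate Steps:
$R{\left(P,H \right)} = H + 3 H^{2}$ ($R{\left(P,H \right)} = 3 H H + H = 3 H^{2} + H = H + 3 H^{2}$)
$B = - \frac{33}{8}$ ($B = -4 + \frac{-3 + 2 \left(\left(-1\right) \left(-1\right)\right)}{8} = -4 + \frac{-3 + 2 \cdot 1}{8} = -4 + \frac{-3 + 2}{8} = -4 + \frac{1}{8} \left(-1\right) = -4 - \frac{1}{8} = - \frac{33}{8} \approx -4.125$)
$u{\left(O \right)} = \frac{O + O \left(1 + 3 O\right)}{- \frac{33}{8} + O}$ ($u{\left(O \right)} = \frac{O + O \left(1 + 3 O\right)}{O - \frac{33}{8}} = \frac{O + O \left(1 + 3 O\right)}{- \frac{33}{8} + O}$)
$-544 - u{\left(71 \right)} = -544 - 8 \cdot 71 \frac{1}{-33 + 8 \cdot 71} \left(2 + 3 \cdot 71\right) = -544 - 8 \cdot 71 \frac{1}{-33 + 568} \left(2 + 213\right) = -544 - 8 \cdot 71 \cdot \frac{1}{535} \cdot 215 = -544 - \frac{24424}{107} = - \frac{82632}{107}$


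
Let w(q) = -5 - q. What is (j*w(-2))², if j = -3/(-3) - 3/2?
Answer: 9/4 ≈ 2.2500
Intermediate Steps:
j = -½ (j = -3*(-⅓) - 3*½ = 1 - 3/2 = -½ ≈ -0.50000)
(j*w(-2))² = (-(-5 - 1*(-2))/2)² = (-(-5 + 2)/2)² = (-½*(-3))² = (3/2)² = 9/4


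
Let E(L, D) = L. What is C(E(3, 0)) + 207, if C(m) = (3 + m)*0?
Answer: 207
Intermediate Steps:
C(m) = 0
C(E(3, 0)) + 207 = 0 + 207 = 207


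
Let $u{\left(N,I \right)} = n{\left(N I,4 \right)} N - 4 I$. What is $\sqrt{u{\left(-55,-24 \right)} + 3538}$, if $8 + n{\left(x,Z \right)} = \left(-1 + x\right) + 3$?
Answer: $2 i \sqrt{17159} \approx 261.98 i$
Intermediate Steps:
$n{\left(x,Z \right)} = -6 + x$ ($n{\left(x,Z \right)} = -8 + \left(\left(-1 + x\right) + 3\right) = -8 + \left(2 + x\right) = -6 + x$)
$u{\left(N,I \right)} = - 4 I + N \left(-6 + I N\right)$ ($u{\left(N,I \right)} = \left(-6 + N I\right) N - 4 I = \left(-6 + I N\right) N - 4 I = N \left(-6 + I N\right) - 4 I = - 4 I + N \left(-6 + I N\right)$)
$\sqrt{u{\left(-55,-24 \right)} + 3538} = \sqrt{\left(\left(-4\right) \left(-24\right) - 55 \left(-6 - -1320\right)\right) + 3538} = \sqrt{\left(96 - 55 \left(-6 + 1320\right)\right) + 3538} = \sqrt{\left(96 - 72270\right) + 3538} = \sqrt{-72174 + 3538} = \sqrt{-68636} = 2 i \sqrt{17159}$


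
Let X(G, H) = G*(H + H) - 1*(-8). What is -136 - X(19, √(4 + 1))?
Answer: -144 - 38*√5 ≈ -228.97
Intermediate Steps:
X(G, H) = 8 + 2*G*H (X(G, H) = G*(2*H) + 8 = 2*G*H + 8 = 8 + 2*G*H)
-136 - X(19, √(4 + 1)) = -136 - (8 + 2*19*√(4 + 1)) = -136 - (8 + 2*19*√5) = -136 - (8 + 38*√5) = -136 + (-8 - 38*√5) = -144 - 38*√5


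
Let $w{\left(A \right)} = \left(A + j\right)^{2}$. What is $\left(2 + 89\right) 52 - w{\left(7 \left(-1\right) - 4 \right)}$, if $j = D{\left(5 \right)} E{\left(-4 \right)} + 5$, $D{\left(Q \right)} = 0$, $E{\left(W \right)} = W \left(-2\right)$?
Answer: $4696$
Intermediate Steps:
$E{\left(W \right)} = - 2 W$
$j = 5$ ($j = 0 \left(\left(-2\right) \left(-4\right)\right) + 5 = 0 \cdot 8 + 5 = 0 + 5 = 5$)
$w{\left(A \right)} = \left(5 + A\right)^{2}$ ($w{\left(A \right)} = \left(A + 5\right)^{2} = \left(5 + A\right)^{2}$)
$\left(2 + 89\right) 52 - w{\left(7 \left(-1\right) - 4 \right)} = \left(2 + 89\right) 52 - \left(5 + \left(7 \left(-1\right) - 4\right)\right)^{2} = 91 \cdot 52 - \left(5 - 11\right)^{2} = 4732 - \left(5 - 11\right)^{2} = 4732 - \left(-6\right)^{2} = 4732 - 36 = 4696$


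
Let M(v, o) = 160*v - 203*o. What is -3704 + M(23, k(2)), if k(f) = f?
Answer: -430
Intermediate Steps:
M(v, o) = -203*o + 160*v
-3704 + M(23, k(2)) = -3704 + (-203*2 + 160*23) = -3704 + (-406 + 3680) = -3704 + 3274 = -430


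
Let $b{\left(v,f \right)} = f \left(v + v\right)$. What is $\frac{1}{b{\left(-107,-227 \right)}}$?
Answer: $\frac{1}{48578} \approx 2.0585 \cdot 10^{-5}$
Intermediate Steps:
$b{\left(v,f \right)} = 2 f v$ ($b{\left(v,f \right)} = f 2 v = 2 f v$)
$\frac{1}{b{\left(-107,-227 \right)}} = \frac{1}{2 \left(-227\right) \left(-107\right)} = \frac{1}{48578}$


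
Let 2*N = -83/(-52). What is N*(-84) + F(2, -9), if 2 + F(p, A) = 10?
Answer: -1535/26 ≈ -59.038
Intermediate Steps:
F(p, A) = 8 (F(p, A) = -2 + 10 = 8)
N = 83/104 (N = (-83/(-52))/2 = (-83*(-1/52))/2 = (½)*(83/52) = 83/104 ≈ 0.79808)
N*(-84) + F(2, -9) = (83/104)*(-84) + 8 = -1743/26 + 8 = -1535/26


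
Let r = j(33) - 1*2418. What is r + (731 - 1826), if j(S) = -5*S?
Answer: -3678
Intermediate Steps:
r = -2583 (r = -5*33 - 1*2418 = -165 - 2418 = -2583)
r + (731 - 1826) = -2583 + (731 - 1826) = -2583 - 1095 = -3678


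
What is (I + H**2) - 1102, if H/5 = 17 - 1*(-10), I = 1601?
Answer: 18724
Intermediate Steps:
H = 135 (H = 5*(17 - 1*(-10)) = 5*(17 + 10) = 5*27 = 135)
(I + H**2) - 1102 = (1601 + 135**2) - 1102 = (1601 + 18225) - 1102 = 19826 - 1102 = 18724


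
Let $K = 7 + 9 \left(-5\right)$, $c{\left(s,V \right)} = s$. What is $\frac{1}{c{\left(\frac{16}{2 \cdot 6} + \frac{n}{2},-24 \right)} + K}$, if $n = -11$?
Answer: $- \frac{6}{253} \approx -0.023715$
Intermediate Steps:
$K = -38$ ($K = 7 - 45 = -38$)
$\frac{1}{c{\left(\frac{16}{2 \cdot 6} + \frac{n}{2},-24 \right)} + K} = \frac{1}{\left(\frac{16}{2 \cdot 6} - \frac{11}{2}\right) - 38} = \frac{1}{\left(\frac{16}{12} - \frac{11}{2}\right) - 38} = \frac{1}{\left(16 \cdot \frac{1}{12} - \frac{11}{2}\right) - 38} = \frac{1}{\left(\frac{4}{3} - \frac{11}{2}\right) - 38} = \frac{1}{- \frac{25}{6} - 38} = \frac{1}{- \frac{253}{6}} = - \frac{6}{253}$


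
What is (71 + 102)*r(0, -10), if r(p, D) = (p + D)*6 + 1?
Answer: -10207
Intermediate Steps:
r(p, D) = 1 + 6*D + 6*p (r(p, D) = (D + p)*6 + 1 = (6*D + 6*p) + 1 = 1 + 6*D + 6*p)
(71 + 102)*r(0, -10) = (71 + 102)*(1 + 6*(-10) + 6*0) = 173*(1 - 60 + 0) = 173*(-59) = -10207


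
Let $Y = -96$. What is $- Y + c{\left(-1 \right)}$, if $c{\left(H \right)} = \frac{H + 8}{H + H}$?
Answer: $\frac{185}{2} \approx 92.5$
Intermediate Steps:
$c{\left(H \right)} = \frac{8 + H}{2 H}$
$- Y + c{\left(-1 \right)} = \left(-1\right) \left(-96\right) + \frac{8 - 1}{2 \left(-1\right)} = 96 + \frac{1}{2} \left(-1\right) 7 = 96 - \frac{7}{2} = \frac{185}{2}$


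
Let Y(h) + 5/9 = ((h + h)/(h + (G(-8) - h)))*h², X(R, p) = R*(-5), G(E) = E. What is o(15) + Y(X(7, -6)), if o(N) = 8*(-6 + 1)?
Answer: 384415/36 ≈ 10678.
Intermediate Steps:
o(N) = -40 (o(N) = 8*(-5) = -40)
X(R, p) = -5*R
Y(h) = -5/9 - h³/4 (Y(h) = -5/9 + ((h + h)/(h + (-8 - h)))*h² = -5/9 + ((2*h)/(-8))*h² = -5/9 + ((2*h)*(-⅛))*h² = -5/9 + (-h/4)*h² = -5/9 - h³/4)
o(15) + Y(X(7, -6)) = -40 + (-5/9 - (-5*7)³/4) = -40 + (-5/9 - ¼*(-35)³) = -40 + (-5/9 - ¼*(-42875)) = -40 + (-5/9 + 42875/4) = -40 + 385855/36 = 384415/36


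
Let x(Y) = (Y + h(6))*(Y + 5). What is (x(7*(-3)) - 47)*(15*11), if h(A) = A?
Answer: 31845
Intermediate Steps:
x(Y) = (5 + Y)*(6 + Y) (x(Y) = (Y + 6)*(Y + 5) = (6 + Y)*(5 + Y) = (5 + Y)*(6 + Y))
(x(7*(-3)) - 47)*(15*11) = ((30 + (7*(-3))² + 11*(7*(-3))) - 47)*(15*11) = ((30 + (-21)² + 11*(-21)) - 47)*165 = ((30 + 441 - 231) - 47)*165 = (240 - 47)*165 = 193*165 = 31845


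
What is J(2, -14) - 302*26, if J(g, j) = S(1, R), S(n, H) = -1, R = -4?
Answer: -7853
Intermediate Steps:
J(g, j) = -1
J(2, -14) - 302*26 = -1 - 302*26 = -1 - 7852 = -7853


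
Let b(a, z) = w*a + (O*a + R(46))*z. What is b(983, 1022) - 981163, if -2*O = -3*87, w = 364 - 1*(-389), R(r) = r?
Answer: 130909741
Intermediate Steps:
w = 753 (w = 364 + 389 = 753)
O = 261/2 (O = -(-3)*87/2 = -½*(-261) = 261/2 ≈ 130.50)
b(a, z) = 753*a + z*(46 + 261*a/2) (b(a, z) = 753*a + (261*a/2 + 46)*z = 753*a + (46 + 261*a/2)*z = 753*a + z*(46 + 261*a/2))
b(983, 1022) - 981163 = (46*1022 + 753*983 + (261/2)*983*1022) - 981163 = (47012 + 740199 + 131103693) - 981163 = 131890904 - 981163 = 130909741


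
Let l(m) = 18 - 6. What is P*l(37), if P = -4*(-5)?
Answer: 240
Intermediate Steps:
l(m) = 12
P = 20
P*l(37) = 20*12 = 240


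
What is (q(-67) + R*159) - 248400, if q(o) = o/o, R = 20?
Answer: -245219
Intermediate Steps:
q(o) = 1
(q(-67) + R*159) - 248400 = (1 + 20*159) - 248400 = (1 + 3180) - 248400 = 3181 - 248400 = -245219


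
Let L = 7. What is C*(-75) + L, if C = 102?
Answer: -7643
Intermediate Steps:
C*(-75) + L = 102*(-75) + 7 = -7650 + 7 = -7643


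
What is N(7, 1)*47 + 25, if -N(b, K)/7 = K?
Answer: -304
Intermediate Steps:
N(b, K) = -7*K
N(7, 1)*47 + 25 = -7*1*47 + 25 = -7*47 + 25 = -329 + 25 = -304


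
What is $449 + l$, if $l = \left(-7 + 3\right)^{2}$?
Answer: $465$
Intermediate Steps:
$l = 16$ ($l = \left(-4\right)^{2} = 16$)
$449 + l = 449 + 16 = 465$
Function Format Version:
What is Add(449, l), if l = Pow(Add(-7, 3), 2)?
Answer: 465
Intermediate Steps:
l = 16 (l = Pow(-4, 2) = 16)
Add(449, l) = Add(449, 16) = 465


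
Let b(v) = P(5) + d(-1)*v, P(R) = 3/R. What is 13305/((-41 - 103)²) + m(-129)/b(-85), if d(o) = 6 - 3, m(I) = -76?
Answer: 344495/366336 ≈ 0.94038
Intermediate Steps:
d(o) = 3
b(v) = ⅗ + 3*v (b(v) = 3/5 + 3*v = 3*(⅕) + 3*v = ⅗ + 3*v)
13305/((-41 - 103)²) + m(-129)/b(-85) = 13305/((-41 - 103)²) - 76/(⅗ + 3*(-85)) = 13305/((-144)²) - 76/(⅗ - 255) = 13305/20736 - 76/(-1272/5) = 13305*(1/20736) - 76*(-5/1272) = 4435/6912 + 95/318 = 344495/366336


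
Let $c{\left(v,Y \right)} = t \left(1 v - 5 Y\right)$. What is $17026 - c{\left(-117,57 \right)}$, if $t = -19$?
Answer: $9388$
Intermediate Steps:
$c{\left(v,Y \right)} = - 19 v + 95 Y$ ($c{\left(v,Y \right)} = - 19 \left(1 v - 5 Y\right) = - 19 \left(v - 5 Y\right) = - 19 v + 95 Y$)
$17026 - c{\left(-117,57 \right)} = 17026 - \left(\left(-19\right) \left(-117\right) + 95 \cdot 57\right) = 17026 - \left(2223 + 5415\right) = 17026 - 7638 = 9388$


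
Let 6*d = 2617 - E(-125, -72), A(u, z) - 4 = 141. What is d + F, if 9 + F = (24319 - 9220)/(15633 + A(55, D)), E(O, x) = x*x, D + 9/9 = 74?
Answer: -1473698/3381 ≈ -435.88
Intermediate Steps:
D = 73 (D = -1 + 74 = 73)
A(u, z) = 145 (A(u, z) = 4 + 141 = 145)
E(O, x) = x**2
F = -18129/2254 (F = -9 + (24319 - 9220)/(15633 + 145) = -9 + 15099/15778 = -9 + 15099*(1/15778) = -9 + 2157/2254 = -18129/2254 ≈ -8.0430)
d = -2567/6 (d = (2617 - 1*(-72)**2)/6 = (2617 - 1*5184)/6 = (2617 - 5184)/6 = (1/6)*(-2567) = -2567/6 ≈ -427.83)
d + F = -2567/6 - 18129/2254 = -1473698/3381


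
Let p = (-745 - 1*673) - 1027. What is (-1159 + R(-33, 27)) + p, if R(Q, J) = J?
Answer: -3577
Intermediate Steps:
p = -2445 (p = (-745 - 673) - 1027 = -1418 - 1027 = -2445)
(-1159 + R(-33, 27)) + p = (-1159 + 27) - 2445 = -1132 - 2445 = -3577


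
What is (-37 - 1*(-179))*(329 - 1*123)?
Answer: 29252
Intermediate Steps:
(-37 - 1*(-179))*(329 - 1*123) = (-37 + 179)*(329 - 123) = 142*206 = 29252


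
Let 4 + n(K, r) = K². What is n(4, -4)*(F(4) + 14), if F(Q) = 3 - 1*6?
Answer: 132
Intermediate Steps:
n(K, r) = -4 + K²
F(Q) = -3 (F(Q) = 3 - 6 = -3)
n(4, -4)*(F(4) + 14) = (-4 + 4²)*(-3 + 14) = (-4 + 16)*11 = 12*11 = 132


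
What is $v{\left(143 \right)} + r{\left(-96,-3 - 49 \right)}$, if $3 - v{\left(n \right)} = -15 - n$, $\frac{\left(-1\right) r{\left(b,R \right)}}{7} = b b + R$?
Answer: $-63987$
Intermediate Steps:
$r{\left(b,R \right)} = - 7 R - 7 b^{2}$ ($r{\left(b,R \right)} = - 7 \left(b b + R\right) = - 7 \left(b^{2} + R\right) = - 7 \left(R + b^{2}\right) = - 7 R - 7 b^{2}$)
$v{\left(n \right)} = 18 + n$ ($v{\left(n \right)} = 3 - \left(-15 - n\right) = 3 + \left(15 + n\right) = 18 + n$)
$v{\left(143 \right)} + r{\left(-96,-3 - 49 \right)} = \left(18 + 143\right) - \left(64512 + 7 \left(-3 - 49\right)\right) = 161 - \left(64512 + 7 \left(-3 - 49\right)\right) = 161 - 64148 = -63987$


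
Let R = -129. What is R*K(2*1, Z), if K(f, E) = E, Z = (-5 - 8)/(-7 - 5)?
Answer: -559/4 ≈ -139.75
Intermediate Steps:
Z = 13/12 (Z = -13/(-12) = -13*(-1/12) = 13/12 ≈ 1.0833)
R*K(2*1, Z) = -129*13/12 = -559/4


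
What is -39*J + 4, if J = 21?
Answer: -815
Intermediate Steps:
-39*J + 4 = -39*21 + 4 = -819 + 4 = -815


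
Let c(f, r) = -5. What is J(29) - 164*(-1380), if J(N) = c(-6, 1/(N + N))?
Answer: 226315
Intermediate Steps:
J(N) = -5
J(29) - 164*(-1380) = -5 - 164*(-1380) = -5 + 226320 = 226315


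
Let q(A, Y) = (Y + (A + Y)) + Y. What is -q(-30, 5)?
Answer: 15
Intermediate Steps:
q(A, Y) = A + 3*Y (q(A, Y) = (A + 2*Y) + Y = A + 3*Y)
-q(-30, 5) = -(-30 + 3*5) = -(-30 + 15) = -1*(-15) = 15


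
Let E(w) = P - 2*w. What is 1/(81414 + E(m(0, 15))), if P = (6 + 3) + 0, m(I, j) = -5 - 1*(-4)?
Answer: 1/81425 ≈ 1.2281e-5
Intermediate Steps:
m(I, j) = -1 (m(I, j) = -5 + 4 = -1)
P = 9 (P = 9 + 0 = 9)
E(w) = 9 - 2*w
1/(81414 + E(m(0, 15))) = 1/(81414 + (9 - 2*(-1))) = 1/(81414 + (9 + 2)) = 1/(81414 + 11) = 1/81425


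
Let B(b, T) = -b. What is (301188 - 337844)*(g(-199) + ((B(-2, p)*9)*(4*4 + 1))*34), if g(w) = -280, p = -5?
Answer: -371105344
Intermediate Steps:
(301188 - 337844)*(g(-199) + ((B(-2, p)*9)*(4*4 + 1))*34) = (301188 - 337844)*(-280 + ((-1*(-2)*9)*(4*4 + 1))*34) = -36656*(-280 + ((2*9)*(16 + 1))*34) = -36656*(-280 + (18*17)*34) = -36656*(-280 + 306*34) = -36656*(-280 + 10404) = -36656*10124 = -371105344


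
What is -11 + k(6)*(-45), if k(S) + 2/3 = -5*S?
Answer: 1369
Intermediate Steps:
k(S) = -2/3 - 5*S
-11 + k(6)*(-45) = -11 + (-2/3 - 5*6)*(-45) = -11 + (-2/3 - 30)*(-45) = -11 - 92/3*(-45) = -11 + 1380 = 1369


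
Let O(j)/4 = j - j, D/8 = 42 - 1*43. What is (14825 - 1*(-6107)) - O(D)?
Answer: 20932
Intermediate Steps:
D = -8 (D = 8*(42 - 1*43) = 8*(42 - 43) = 8*(-1) = -8)
O(j) = 0 (O(j) = 4*(j - j) = 4*0 = 0)
(14825 - 1*(-6107)) - O(D) = (14825 - 1*(-6107)) - 1*0 = (14825 + 6107) + 0 = 20932 + 0 = 20932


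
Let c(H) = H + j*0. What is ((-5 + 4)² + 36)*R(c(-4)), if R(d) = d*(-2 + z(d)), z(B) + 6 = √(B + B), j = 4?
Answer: 1184 - 296*I*√2 ≈ 1184.0 - 418.61*I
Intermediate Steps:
z(B) = -6 + √2*√B (z(B) = -6 + √(B + B) = -6 + √(2*B) = -6 + √2*√B)
c(H) = H (c(H) = H + 4*0 = H + 0 = H)
R(d) = d*(-8 + √2*√d) (R(d) = d*(-2 + (-6 + √2*√d)) = d*(-8 + √2*√d))
((-5 + 4)² + 36)*R(c(-4)) = ((-5 + 4)² + 36)*(-4*(-8 + √2*√(-4))) = ((-1)² + 36)*(-4*(-8 + √2*(2*I))) = (1 + 36)*(-4*(-8 + 2*I*√2)) = 37*(32 - 8*I*√2) = 1184 - 296*I*√2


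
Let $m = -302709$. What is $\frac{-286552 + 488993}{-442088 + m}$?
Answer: $- \frac{202441}{744797} \approx -0.27181$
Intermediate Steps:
$\frac{-286552 + 488993}{-442088 + m} = \frac{-286552 + 488993}{-442088 - 302709} = \frac{202441}{-744797} = 202441 \left(- \frac{1}{744797}\right) = - \frac{202441}{744797}$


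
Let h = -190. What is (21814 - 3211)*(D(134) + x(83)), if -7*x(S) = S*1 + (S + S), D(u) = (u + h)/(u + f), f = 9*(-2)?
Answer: -136155357/203 ≈ -6.7072e+5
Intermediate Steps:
f = -18
D(u) = (-190 + u)/(-18 + u) (D(u) = (u - 190)/(u - 18) = (-190 + u)/(-18 + u))
x(S) = -3*S/7 (x(S) = -(S*1 + (S + S))/7 = -(S + 2*S)/7 = -3*S/7)
(21814 - 3211)*(D(134) + x(83)) = (21814 - 3211)*((-190 + 134)/(-18 + 134) - 3/7*83) = 18603*(-56/116 - 249/7) = 18603*((1/116)*(-56) - 249/7) = 18603*(-14/29 - 249/7) = 18603*(-7319/203) = -136155357/203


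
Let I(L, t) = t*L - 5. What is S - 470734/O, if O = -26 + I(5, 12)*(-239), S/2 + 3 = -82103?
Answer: -2162365518/13171 ≈ -1.6418e+5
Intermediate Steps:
S = -164212 (S = -6 + 2*(-82103) = -6 - 164206 = -164212)
I(L, t) = -5 + L*t (I(L, t) = L*t - 5 = -5 + L*t)
O = -13171 (O = -26 + (-5 + 5*12)*(-239) = -26 + (-5 + 60)*(-239) = -26 + 55*(-239) = -26 - 13145 = -13171)
S - 470734/O = -164212 - 470734/(-13171) = -164212 - 470734*(-1)/13171 = -164212 - 1*(-470734/13171) = -164212 + 470734/13171 = -2162365518/13171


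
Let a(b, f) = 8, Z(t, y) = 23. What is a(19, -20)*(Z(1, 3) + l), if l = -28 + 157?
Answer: 1216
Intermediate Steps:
l = 129
a(19, -20)*(Z(1, 3) + l) = 8*(23 + 129) = 8*152 = 1216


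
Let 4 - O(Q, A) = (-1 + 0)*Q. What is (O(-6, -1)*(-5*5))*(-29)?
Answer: -1450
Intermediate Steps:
O(Q, A) = 4 + Q (O(Q, A) = 4 - (-1 + 0)*Q = 4 - (-1)*Q = 4 + Q)
(O(-6, -1)*(-5*5))*(-29) = ((4 - 6)*(-5*5))*(-29) = -2*(-25)*(-29) = 50*(-29) = -1450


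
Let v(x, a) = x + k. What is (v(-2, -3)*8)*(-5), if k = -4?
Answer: 240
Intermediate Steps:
v(x, a) = -4 + x (v(x, a) = x - 4 = -4 + x)
(v(-2, -3)*8)*(-5) = ((-4 - 2)*8)*(-5) = -6*8*(-5) = -48*(-5) = 240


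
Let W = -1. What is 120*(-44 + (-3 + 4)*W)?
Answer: -5400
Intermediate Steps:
120*(-44 + (-3 + 4)*W) = 120*(-44 + (-3 + 4)*(-1)) = 120*(-44 + 1*(-1)) = 120*(-44 - 1) = 120*(-45) = -5400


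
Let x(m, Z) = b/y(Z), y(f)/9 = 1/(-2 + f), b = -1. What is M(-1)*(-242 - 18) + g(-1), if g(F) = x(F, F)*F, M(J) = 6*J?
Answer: 4679/3 ≈ 1559.7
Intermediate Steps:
y(f) = 9/(-2 + f)
x(m, Z) = 2/9 - Z/9 (x(m, Z) = -1/(9/(-2 + Z)) = -(-2/9 + Z/9) = 2/9 - Z/9)
g(F) = F*(2/9 - F/9) (g(F) = (2/9 - F/9)*F = F*(2/9 - F/9))
M(-1)*(-242 - 18) + g(-1) = (6*(-1))*(-242 - 18) + (⅑)*(-1)*(2 - 1*(-1)) = -6*(-260) + (⅑)*(-1)*(2 + 1) = 1560 + (⅑)*(-1)*3 = 1560 - ⅓ = 4679/3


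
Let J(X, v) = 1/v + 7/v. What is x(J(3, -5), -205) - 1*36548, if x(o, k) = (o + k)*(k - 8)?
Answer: 37289/5 ≈ 7457.8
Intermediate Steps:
J(X, v) = 8/v (J(X, v) = 1/v + 7/v = 8/v)
x(o, k) = (-8 + k)*(k + o) (x(o, k) = (k + o)*(-8 + k) = (-8 + k)*(k + o))
x(J(3, -5), -205) - 1*36548 = ((-205)**2 - 8*(-205) - 64/(-5) - 1640/(-5)) - 1*36548 = (42025 + 1640 - 64*(-1)/5 - 1640*(-1)/5) - 36548 = (42025 + 1640 - 8*(-8/5) - 205*(-8/5)) - 36548 = (42025 + 1640 + 64/5 + 328) - 36548 = 220029/5 - 36548 = 37289/5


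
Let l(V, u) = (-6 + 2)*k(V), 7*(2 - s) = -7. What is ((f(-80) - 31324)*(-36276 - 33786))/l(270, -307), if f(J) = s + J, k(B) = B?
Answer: -40741053/20 ≈ -2.0371e+6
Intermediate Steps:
s = 3 (s = 2 - ⅐*(-7) = 2 + 1 = 3)
f(J) = 3 + J
l(V, u) = -4*V (l(V, u) = (-6 + 2)*V = -4*V)
((f(-80) - 31324)*(-36276 - 33786))/l(270, -307) = (((3 - 80) - 31324)*(-36276 - 33786))/((-4*270)) = ((-77 - 31324)*(-70062))/(-1080) = -31401*(-70062)*(-1/1080) = 2200016862*(-1/1080) = -40741053/20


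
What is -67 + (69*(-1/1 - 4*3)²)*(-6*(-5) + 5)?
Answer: 408068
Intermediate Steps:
-67 + (69*(-1/1 - 4*3)²)*(-6*(-5) + 5) = -67 + (69*(-1*1 - 12)²)*(30 + 5) = -67 + (69*(-1 - 12)²)*35 = -67 + (69*(-13)²)*35 = -67 + (69*169)*35 = -67 + 11661*35 = -67 + 408135 = 408068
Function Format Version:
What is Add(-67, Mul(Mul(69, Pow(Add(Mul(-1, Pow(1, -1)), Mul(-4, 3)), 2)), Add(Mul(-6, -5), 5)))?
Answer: 408068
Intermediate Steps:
Add(-67, Mul(Mul(69, Pow(Add(Mul(-1, Pow(1, -1)), Mul(-4, 3)), 2)), Add(Mul(-6, -5), 5))) = Add(-67, Mul(Mul(69, Pow(Add(Mul(-1, 1), -12), 2)), Add(30, 5))) = Add(-67, Mul(Mul(69, Pow(Add(-1, -12), 2)), 35)) = Add(-67, Mul(Mul(69, Pow(-13, 2)), 35)) = Add(-67, Mul(Mul(69, 169), 35)) = Add(-67, Mul(11661, 35)) = Add(-67, 408135) = 408068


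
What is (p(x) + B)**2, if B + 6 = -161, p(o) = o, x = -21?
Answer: 35344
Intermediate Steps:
B = -167 (B = -6 - 161 = -167)
(p(x) + B)**2 = (-21 - 167)**2 = (-188)**2 = 35344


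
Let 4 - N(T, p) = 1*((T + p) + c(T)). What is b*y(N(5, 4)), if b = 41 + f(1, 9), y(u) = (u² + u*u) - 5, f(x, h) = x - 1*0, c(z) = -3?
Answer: 126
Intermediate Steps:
f(x, h) = x (f(x, h) = x + 0 = x)
N(T, p) = 7 - T - p (N(T, p) = 4 - ((T + p) - 3) = 4 - (-3 + T + p) = 4 + (3 - T - p) = 7 - T - p)
y(u) = -5 + 2*u² (y(u) = (u² + u²) - 5 = 2*u² - 5 = -5 + 2*u²)
b = 42 (b = 41 + 1 = 42)
b*y(N(5, 4)) = 42*(-5 + 2*(7 - 1*5 - 1*4)²) = 42*(-5 + 2*(7 - 5 - 4)²) = 42*(-5 + 2*(-2)²) = 42*(-5 + 2*4) = 42*(-5 + 8) = 42*3 = 126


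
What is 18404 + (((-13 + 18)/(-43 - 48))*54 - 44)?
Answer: 1670490/91 ≈ 18357.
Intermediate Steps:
18404 + (((-13 + 18)/(-43 - 48))*54 - 44) = 18404 + ((5/(-91))*54 - 44) = 18404 + ((5*(-1/91))*54 - 44) = 18404 + (-5/91*54 - 44) = 18404 + (-270/91 - 44) = 18404 - 4274/91 = 1670490/91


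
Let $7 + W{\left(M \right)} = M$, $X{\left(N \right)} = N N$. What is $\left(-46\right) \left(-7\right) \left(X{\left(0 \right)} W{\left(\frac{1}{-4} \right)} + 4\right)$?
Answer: $1288$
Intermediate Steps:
$X{\left(N \right)} = N^{2}$
$W{\left(M \right)} = -7 + M$
$\left(-46\right) \left(-7\right) \left(X{\left(0 \right)} W{\left(\frac{1}{-4} \right)} + 4\right) = \left(-46\right) \left(-7\right) \left(0^{2} \left(-7 + \frac{1}{-4}\right) + 4\right) = 322 \left(0 \left(-7 - \frac{1}{4}\right) + 4\right) = 322 \left(0 \left(- \frac{29}{4}\right) + 4\right) = 322 \left(0 + 4\right) = 322 \cdot 4 = 1288$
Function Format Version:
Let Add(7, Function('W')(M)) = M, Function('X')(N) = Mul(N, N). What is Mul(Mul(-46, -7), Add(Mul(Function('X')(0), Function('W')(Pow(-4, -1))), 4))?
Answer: 1288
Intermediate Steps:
Function('X')(N) = Pow(N, 2)
Function('W')(M) = Add(-7, M)
Mul(Mul(-46, -7), Add(Mul(Function('X')(0), Function('W')(Pow(-4, -1))), 4)) = Mul(Mul(-46, -7), Add(Mul(Pow(0, 2), Add(-7, Pow(-4, -1))), 4)) = Mul(322, Add(Mul(0, Add(-7, Rational(-1, 4))), 4)) = Mul(322, Add(Mul(0, Rational(-29, 4)), 4)) = Mul(322, Add(0, 4)) = Mul(322, 4) = 1288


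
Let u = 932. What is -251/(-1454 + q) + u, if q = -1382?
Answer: 2643403/2836 ≈ 932.09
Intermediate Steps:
-251/(-1454 + q) + u = -251/(-1454 - 1382) + 932 = -251/(-2836) + 932 = -251*(-1/2836) + 932 = 251/2836 + 932 = 2643403/2836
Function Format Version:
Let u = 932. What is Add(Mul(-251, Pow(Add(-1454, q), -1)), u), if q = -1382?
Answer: Rational(2643403, 2836) ≈ 932.09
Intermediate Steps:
Add(Mul(-251, Pow(Add(-1454, q), -1)), u) = Add(Mul(-251, Pow(Add(-1454, -1382), -1)), 932) = Add(Mul(-251, Pow(-2836, -1)), 932) = Add(Mul(-251, Rational(-1, 2836)), 932) = Add(Rational(251, 2836), 932) = Rational(2643403, 2836)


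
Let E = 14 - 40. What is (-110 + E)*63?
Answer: -8568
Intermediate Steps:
E = -26
(-110 + E)*63 = (-110 - 26)*63 = -136*63 = -8568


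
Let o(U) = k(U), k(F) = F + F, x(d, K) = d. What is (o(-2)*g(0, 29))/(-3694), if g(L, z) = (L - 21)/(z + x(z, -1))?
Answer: -21/53563 ≈ -0.00039206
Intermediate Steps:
k(F) = 2*F
g(L, z) = (-21 + L)/(2*z) (g(L, z) = (L - 21)/(z + z) = (-21 + L)/((2*z)) = (-21 + L)*(1/(2*z)) = (-21 + L)/(2*z))
o(U) = 2*U
(o(-2)*g(0, 29))/(-3694) = ((2*(-2))*((½)*(-21 + 0)/29))/(-3694) = -2*(-21)/29*(-1/3694) = -4*(-21/58)*(-1/3694) = (42/29)*(-1/3694) = -21/53563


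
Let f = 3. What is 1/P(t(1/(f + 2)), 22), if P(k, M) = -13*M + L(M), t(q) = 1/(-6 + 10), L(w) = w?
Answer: -1/264 ≈ -0.0037879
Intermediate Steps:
t(q) = ¼ (t(q) = 1/4 = ¼)
P(k, M) = -12*M (P(k, M) = -13*M + M = -12*M)
1/P(t(1/(f + 2)), 22) = 1/(-12*22) = 1/(-264) = -1/264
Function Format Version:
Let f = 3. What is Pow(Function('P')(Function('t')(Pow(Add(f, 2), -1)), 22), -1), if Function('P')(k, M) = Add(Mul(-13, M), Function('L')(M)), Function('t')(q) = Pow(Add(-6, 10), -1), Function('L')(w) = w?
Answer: Rational(-1, 264) ≈ -0.0037879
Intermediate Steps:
Function('t')(q) = Rational(1, 4) (Function('t')(q) = Pow(4, -1) = Rational(1, 4))
Function('P')(k, M) = Mul(-12, M) (Function('P')(k, M) = Add(Mul(-13, M), M) = Mul(-12, M))
Pow(Function('P')(Function('t')(Pow(Add(f, 2), -1)), 22), -1) = Pow(Mul(-12, 22), -1) = Pow(-264, -1) = Rational(-1, 264)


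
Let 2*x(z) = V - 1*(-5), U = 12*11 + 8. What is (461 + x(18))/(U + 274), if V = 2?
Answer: 929/828 ≈ 1.1220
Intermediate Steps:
U = 140 (U = 132 + 8 = 140)
x(z) = 7/2 (x(z) = (2 - 1*(-5))/2 = (2 + 5)/2 = (1/2)*7 = 7/2)
(461 + x(18))/(U + 274) = (461 + 7/2)/(140 + 274) = (929/2)/414 = (929/2)*(1/414) = 929/828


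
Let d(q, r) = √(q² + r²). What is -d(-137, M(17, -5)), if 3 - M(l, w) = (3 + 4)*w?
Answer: -√20213 ≈ -142.17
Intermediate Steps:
M(l, w) = 3 - 7*w (M(l, w) = 3 - (3 + 4)*w = 3 - 7*w)
-d(-137, M(17, -5)) = -√((-137)² + (3 - 7*(-5))²) = -√(18769 + (3 + 35)²) = -√(18769 + 38²) = -√(18769 + 1444) = -√20213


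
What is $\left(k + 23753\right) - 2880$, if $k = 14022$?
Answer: $34895$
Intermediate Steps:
$\left(k + 23753\right) - 2880 = \left(14022 + 23753\right) - 2880 = 37775 - 2880 = 34895$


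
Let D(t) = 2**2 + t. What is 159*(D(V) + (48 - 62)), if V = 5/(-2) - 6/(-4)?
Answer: -1749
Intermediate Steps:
V = -1 (V = 5*(-1/2) - 6*(-1/4) = -5/2 + 3/2 = -1)
D(t) = 4 + t
159*(D(V) + (48 - 62)) = 159*((4 - 1) + (48 - 62)) = 159*(3 - 14) = 159*(-11) = -1749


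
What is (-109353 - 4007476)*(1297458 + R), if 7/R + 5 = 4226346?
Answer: -3224947368481243195/603763 ≈ -5.3414e+12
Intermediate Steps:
R = 1/603763 (R = 7/(-5 + 4226346) = 7/4226341 = 7*(1/4226341) = 1/603763 ≈ 1.6563e-6)
(-109353 - 4007476)*(1297458 + R) = (-109353 - 4007476)*(1297458 + 1/603763) = -4116829*783357134455/603763 = -3224947368481243195/603763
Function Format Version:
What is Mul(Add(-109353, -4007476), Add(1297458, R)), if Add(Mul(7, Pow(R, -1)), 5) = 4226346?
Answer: Rational(-3224947368481243195, 603763) ≈ -5.3414e+12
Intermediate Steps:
R = Rational(1, 603763) (R = Mul(7, Pow(Add(-5, 4226346), -1)) = Mul(7, Pow(4226341, -1)) = Mul(7, Rational(1, 4226341)) = Rational(1, 603763) ≈ 1.6563e-6)
Mul(Add(-109353, -4007476), Add(1297458, R)) = Mul(Add(-109353, -4007476), Add(1297458, Rational(1, 603763))) = Mul(-4116829, Rational(783357134455, 603763)) = Rational(-3224947368481243195, 603763)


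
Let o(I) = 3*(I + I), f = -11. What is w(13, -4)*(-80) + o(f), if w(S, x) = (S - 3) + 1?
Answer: -946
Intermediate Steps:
w(S, x) = -2 + S (w(S, x) = (-3 + S) + 1 = -2 + S)
o(I) = 6*I (o(I) = 3*(2*I) = 6*I)
w(13, -4)*(-80) + o(f) = (-2 + 13)*(-80) + 6*(-11) = 11*(-80) - 66 = -880 - 66 = -946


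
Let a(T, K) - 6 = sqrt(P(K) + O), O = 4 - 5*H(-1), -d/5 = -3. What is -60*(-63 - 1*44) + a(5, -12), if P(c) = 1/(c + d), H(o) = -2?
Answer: 6426 + sqrt(129)/3 ≈ 6429.8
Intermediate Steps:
d = 15 (d = -5*(-3) = 15)
P(c) = 1/(15 + c) (P(c) = 1/(c + 15) = 1/(15 + c))
O = 14 (O = 4 - 5*(-2) = 4 + 10 = 14)
a(T, K) = 6 + sqrt(14 + 1/(15 + K)) (a(T, K) = 6 + sqrt(1/(15 + K) + 14) = 6 + sqrt(14 + 1/(15 + K)))
-60*(-63 - 1*44) + a(5, -12) = -60*(-63 - 1*44) + (6 + sqrt((211 + 14*(-12))/(15 - 12))) = -60*(-63 - 44) + (6 + sqrt((211 - 168)/3)) = -60*(-107) + (6 + sqrt((1/3)*43)) = 6420 + (6 + sqrt(43/3)) = 6420 + (6 + sqrt(129)/3) = 6426 + sqrt(129)/3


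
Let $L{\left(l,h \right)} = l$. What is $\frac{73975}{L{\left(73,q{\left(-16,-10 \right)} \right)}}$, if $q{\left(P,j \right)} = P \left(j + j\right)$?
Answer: $\frac{73975}{73} \approx 1013.4$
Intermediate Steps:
$q{\left(P,j \right)} = 2 P j$ ($q{\left(P,j \right)} = P 2 j = 2 P j$)
$\frac{73975}{L{\left(73,q{\left(-16,-10 \right)} \right)}} = \frac{73975}{73}$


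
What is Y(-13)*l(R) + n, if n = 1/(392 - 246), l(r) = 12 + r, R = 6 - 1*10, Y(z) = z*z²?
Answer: -2566095/146 ≈ -17576.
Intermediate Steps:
Y(z) = z³
R = -4 (R = 6 - 10 = -4)
n = 1/146 ≈ 0.0068493
Y(-13)*l(R) + n = (-13)³*(12 - 4) + 1/146 = -2197*8 + 1/146 = -17576 + 1/146 = -2566095/146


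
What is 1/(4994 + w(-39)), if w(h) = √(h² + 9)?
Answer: 2497/12469253 - 3*√170/24938506 ≈ 0.00019868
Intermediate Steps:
w(h) = √(9 + h²)
1/(4994 + w(-39)) = 1/(4994 + √(9 + (-39)²)) = 1/(4994 + √(9 + 1521)) = 1/(4994 + √1530) = 1/(4994 + 3*√170)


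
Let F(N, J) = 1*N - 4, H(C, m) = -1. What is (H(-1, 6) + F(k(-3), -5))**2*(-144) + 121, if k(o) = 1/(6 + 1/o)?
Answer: -933287/289 ≈ -3229.4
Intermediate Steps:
F(N, J) = -4 + N (F(N, J) = N - 4 = -4 + N)
(H(-1, 6) + F(k(-3), -5))**2*(-144) + 121 = (-1 + (-4 - 3/(1 + 6*(-3))))**2*(-144) + 121 = (-1 + (-4 - 3/(1 - 18)))**2*(-144) + 121 = (-1 + (-4 - 3/(-17)))**2*(-144) + 121 = (-1 + (-4 - 3*(-1/17)))**2*(-144) + 121 = (-1 + (-4 + 3/17))**2*(-144) + 121 = (-1 - 65/17)**2*(-144) + 121 = (-82/17)**2*(-144) + 121 = (6724/289)*(-144) + 121 = -968256/289 + 121 = -933287/289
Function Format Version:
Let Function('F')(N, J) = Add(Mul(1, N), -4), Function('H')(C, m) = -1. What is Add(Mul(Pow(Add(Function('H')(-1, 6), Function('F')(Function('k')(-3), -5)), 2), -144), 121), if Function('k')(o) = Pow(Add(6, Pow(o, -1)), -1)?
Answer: Rational(-933287, 289) ≈ -3229.4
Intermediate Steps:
Function('F')(N, J) = Add(-4, N) (Function('F')(N, J) = Add(N, -4) = Add(-4, N))
Add(Mul(Pow(Add(Function('H')(-1, 6), Function('F')(Function('k')(-3), -5)), 2), -144), 121) = Add(Mul(Pow(Add(-1, Add(-4, Mul(-3, Pow(Add(1, Mul(6, -3)), -1)))), 2), -144), 121) = Add(Mul(Pow(Add(-1, Add(-4, Mul(-3, Pow(Add(1, -18), -1)))), 2), -144), 121) = Add(Mul(Pow(Add(-1, Add(-4, Mul(-3, Pow(-17, -1)))), 2), -144), 121) = Add(Mul(Pow(Add(-1, Add(-4, Mul(-3, Rational(-1, 17)))), 2), -144), 121) = Add(Mul(Pow(Add(-1, Add(-4, Rational(3, 17))), 2), -144), 121) = Add(Mul(Pow(Add(-1, Rational(-65, 17)), 2), -144), 121) = Add(Mul(Pow(Rational(-82, 17), 2), -144), 121) = Add(Mul(Rational(6724, 289), -144), 121) = Add(Rational(-968256, 289), 121) = Rational(-933287, 289)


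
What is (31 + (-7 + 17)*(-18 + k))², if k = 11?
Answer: 1521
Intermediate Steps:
(31 + (-7 + 17)*(-18 + k))² = (31 + (-7 + 17)*(-18 + 11))² = (31 + 10*(-7))² = (31 - 70)² = (-39)² = 1521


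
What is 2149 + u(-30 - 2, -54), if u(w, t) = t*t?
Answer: 5065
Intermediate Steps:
u(w, t) = t²
2149 + u(-30 - 2, -54) = 2149 + (-54)² = 2149 + 2916 = 5065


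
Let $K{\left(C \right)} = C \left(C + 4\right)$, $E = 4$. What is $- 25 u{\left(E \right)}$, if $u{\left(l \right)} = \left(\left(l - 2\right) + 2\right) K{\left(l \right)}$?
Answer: $-3200$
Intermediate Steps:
$K{\left(C \right)} = C \left(4 + C\right)$
$u{\left(l \right)} = l^{2} \left(4 + l\right)$ ($u{\left(l \right)} = \left(\left(l - 2\right) + 2\right) l \left(4 + l\right) = \left(\left(-2 + l\right) + 2\right) l \left(4 + l\right) = l l \left(4 + l\right) = l^{2} \left(4 + l\right)$)
$- 25 u{\left(E \right)} = - 25 \cdot 4^{2} \left(4 + 4\right) = - 25 \cdot 16 \cdot 8 = \left(-25\right) 128 = -3200$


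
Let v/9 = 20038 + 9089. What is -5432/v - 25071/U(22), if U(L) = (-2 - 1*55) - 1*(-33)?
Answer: 312955085/299592 ≈ 1044.6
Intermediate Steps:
v = 262143 (v = 9*(20038 + 9089) = 9*29127 = 262143)
U(L) = -24 (U(L) = (-2 - 55) + 33 = -57 + 33 = -24)
-5432/v - 25071/U(22) = -5432/262143 - 25071/(-24) = -5432*1/262143 - 25071*(-1/24) = -776/37449 + 8357/8 = 312955085/299592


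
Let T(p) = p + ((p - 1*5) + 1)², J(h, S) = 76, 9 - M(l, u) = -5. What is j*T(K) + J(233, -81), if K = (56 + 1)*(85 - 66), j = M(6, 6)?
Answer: 16314612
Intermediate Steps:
M(l, u) = 14 (M(l, u) = 9 - 1*(-5) = 9 + 5 = 14)
j = 14
K = 1083 (K = 57*19 = 1083)
T(p) = p + (-4 + p)² (T(p) = p + ((p - 5) + 1)² = p + ((-5 + p) + 1)² = p + (-4 + p)²)
j*T(K) + J(233, -81) = 14*(1083 + (-4 + 1083)²) + 76 = 14*(1083 + 1079²) + 76 = 14*(1083 + 1164241) + 76 = 14*1165324 + 76 = 16314536 + 76 = 16314612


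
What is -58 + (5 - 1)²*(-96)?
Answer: -1594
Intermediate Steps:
-58 + (5 - 1)²*(-96) = -58 + 4²*(-96) = -58 + 16*(-96) = -58 - 1536 = -1594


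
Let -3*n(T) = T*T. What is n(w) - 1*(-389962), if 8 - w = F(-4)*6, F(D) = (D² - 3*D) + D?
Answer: 1151390/3 ≈ 3.8380e+5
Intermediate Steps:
F(D) = D² - 2*D
w = -136 (w = 8 - (-4*(-2 - 4))*6 = 8 - (-4*(-6))*6 = 8 - 24*6 = 8 - 1*144 = 8 - 144 = -136)
n(T) = -T²/3 (n(T) = -T*T/3 = -T²/3)
n(w) - 1*(-389962) = -⅓*(-136)² - 1*(-389962) = -⅓*18496 + 389962 = -18496/3 + 389962 = 1151390/3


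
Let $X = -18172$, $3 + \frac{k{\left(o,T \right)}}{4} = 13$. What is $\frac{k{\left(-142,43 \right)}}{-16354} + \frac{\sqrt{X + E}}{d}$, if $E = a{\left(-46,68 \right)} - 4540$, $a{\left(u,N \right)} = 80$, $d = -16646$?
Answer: $- \frac{20}{8177} - \frac{i \sqrt{5658}}{8323} \approx -0.0024459 - 0.0090376 i$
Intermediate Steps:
$k{\left(o,T \right)} = 40$ ($k{\left(o,T \right)} = -12 + 4 \cdot 13 = -12 + 52 = 40$)
$E = -4460$ ($E = 80 - 4540 = -4460$)
$\frac{k{\left(-142,43 \right)}}{-16354} + \frac{\sqrt{X + E}}{d} = \frac{40}{-16354} + \frac{\sqrt{-18172 - 4460}}{-16646} = 40 \left(- \frac{1}{16354}\right) + \sqrt{-22632} \left(- \frac{1}{16646}\right) = - \frac{20}{8177} + 2 i \sqrt{5658} \left(- \frac{1}{16646}\right) = - \frac{20}{8177} - \frac{i \sqrt{5658}}{8323}$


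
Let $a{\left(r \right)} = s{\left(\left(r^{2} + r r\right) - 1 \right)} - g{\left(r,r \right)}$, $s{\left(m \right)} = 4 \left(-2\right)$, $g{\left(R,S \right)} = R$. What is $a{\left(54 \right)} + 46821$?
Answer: $46759$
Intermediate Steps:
$s{\left(m \right)} = -8$
$a{\left(r \right)} = -8 - r$
$a{\left(54 \right)} + 46821 = \left(-8 - 54\right) + 46821 = -62 + 46821 = 46759$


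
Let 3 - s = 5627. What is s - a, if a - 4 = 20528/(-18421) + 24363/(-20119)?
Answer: -2084943099517/370612099 ≈ -5625.7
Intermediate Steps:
s = -5624 (s = 3 - 1*5627 = 3 - 5627 = -5624)
a = 620654741/370612099 (a = 4 + (20528/(-18421) + 24363/(-20119)) = 4 + (20528*(-1/18421) + 24363*(-1/20119)) = 4 + (-20528/18421 - 24363/20119) = 4 - 861793655/370612099 = 620654741/370612099 ≈ 1.6747)
s - a = -5624 - 1*620654741/370612099 = -5624 - 620654741/370612099 = -2084943099517/370612099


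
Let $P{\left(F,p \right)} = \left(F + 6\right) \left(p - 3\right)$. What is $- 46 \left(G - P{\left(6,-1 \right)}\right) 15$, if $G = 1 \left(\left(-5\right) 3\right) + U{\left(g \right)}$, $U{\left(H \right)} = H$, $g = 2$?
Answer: $-24150$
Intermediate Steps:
$P{\left(F,p \right)} = \left(-3 + p\right) \left(6 + F\right)$ ($P{\left(F,p \right)} = \left(6 + F\right) \left(-3 + p\right) = \left(-3 + p\right) \left(6 + F\right)$)
$G = -13$ ($G = 1 \left(\left(-5\right) 3\right) + 2 = 1 \left(-15\right) + 2 = -15 + 2 = -13$)
$- 46 \left(G - P{\left(6,-1 \right)}\right) 15 = - 46 \left(-13 - \left(-18 - 18 + 6 \left(-1\right) + 6 \left(-1\right)\right)\right) 15 = - 46 \left(-13 - \left(-18 - 18 - 6 - 6\right)\right) 15 = - 46 \left(-13 - -48\right) 15 = - 46 \left(-13 + 48\right) 15 = \left(-46\right) 35 \cdot 15 = \left(-1610\right) 15 = -24150$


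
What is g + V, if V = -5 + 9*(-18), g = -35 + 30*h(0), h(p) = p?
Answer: -202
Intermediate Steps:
g = -35 (g = -35 + 30*0 = -35 + 0 = -35)
V = -167 (V = -5 - 162 = -167)
g + V = -35 - 167 = -202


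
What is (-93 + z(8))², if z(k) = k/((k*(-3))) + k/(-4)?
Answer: 81796/9 ≈ 9088.4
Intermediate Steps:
z(k) = -⅓ - k/4 (z(k) = k/((-3*k)) + k*(-¼) = k*(-1/(3*k)) - k/4 = -⅓ - k/4)
(-93 + z(8))² = (-93 + (-⅓ - ¼*8))² = (-93 + (-⅓ - 2))² = (-93 - 7/3)² = (-286/3)² = 81796/9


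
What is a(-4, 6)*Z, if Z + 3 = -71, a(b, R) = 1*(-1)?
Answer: 74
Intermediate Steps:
a(b, R) = -1
Z = -74 (Z = -3 - 71 = -74)
a(-4, 6)*Z = -1*(-74) = 74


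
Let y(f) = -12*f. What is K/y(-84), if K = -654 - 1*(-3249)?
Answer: 865/336 ≈ 2.5744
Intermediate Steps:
K = 2595 (K = -654 + 3249 = 2595)
K/y(-84) = 2595/((-12*(-84))) = 2595/1008 = 2595*(1/1008) = 865/336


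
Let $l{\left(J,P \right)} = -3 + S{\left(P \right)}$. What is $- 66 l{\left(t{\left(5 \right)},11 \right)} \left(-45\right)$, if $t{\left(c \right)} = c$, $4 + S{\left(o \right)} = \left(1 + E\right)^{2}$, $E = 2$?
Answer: $5940$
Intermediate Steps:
$S{\left(o \right)} = 5$ ($S{\left(o \right)} = -4 + \left(1 + 2\right)^{2} = -4 + 3^{2} = -4 + 9 = 5$)
$l{\left(J,P \right)} = 2$ ($l{\left(J,P \right)} = -3 + 5 = 2$)
$- 66 l{\left(t{\left(5 \right)},11 \right)} \left(-45\right) = \left(-66\right) 2 \left(-45\right) = \left(-132\right) \left(-45\right) = 5940$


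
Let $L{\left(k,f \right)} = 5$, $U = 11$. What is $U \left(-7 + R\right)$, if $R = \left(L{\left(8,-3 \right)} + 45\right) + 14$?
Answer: $627$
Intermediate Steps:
$R = 64$ ($R = \left(5 + 45\right) + 14 = 50 + 14 = 64$)
$U \left(-7 + R\right) = 11 \left(-7 + 64\right) = 11 \cdot 57 = 627$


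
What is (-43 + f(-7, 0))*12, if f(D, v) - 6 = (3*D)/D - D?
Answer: -324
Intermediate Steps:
f(D, v) = 9 - D (f(D, v) = 6 + ((3*D)/D - D) = 6 + (3 - D) = 9 - D)
(-43 + f(-7, 0))*12 = (-43 + (9 - 1*(-7)))*12 = (-43 + (9 + 7))*12 = (-43 + 16)*12 = -27*12 = -324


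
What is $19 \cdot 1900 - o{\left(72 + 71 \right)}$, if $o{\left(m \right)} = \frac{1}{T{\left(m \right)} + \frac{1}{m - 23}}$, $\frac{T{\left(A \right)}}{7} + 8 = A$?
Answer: $\frac{4093775980}{113401} \approx 36100.0$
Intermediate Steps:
$T{\left(A \right)} = -56 + 7 A$
$o{\left(m \right)} = \frac{1}{-56 + \frac{1}{-23 + m} + 7 m}$ ($o{\left(m \right)} = \frac{1}{\left(-56 + 7 m\right) + \frac{1}{m - 23}} = \frac{1}{\left(-56 + 7 m\right) + \frac{1}{-23 + m}} = \frac{1}{-56 + \frac{1}{-23 + m} + 7 m}$)
$19 \cdot 1900 - o{\left(72 + 71 \right)} = 19 \cdot 1900 - \frac{-23 + \left(72 + 71\right)}{1289 - 217 \left(72 + 71\right) + 7 \left(72 + 71\right)^{2}} = 36100 - \frac{-23 + 143}{1289 - 31031 + 7 \cdot 143^{2}} = 36100 - \frac{1}{1289 - 31031 + 7 \cdot 20449} \cdot 120 = 36100 - \frac{1}{1289 - 31031 + 143143} \cdot 120 = 36100 - \frac{1}{113401} \cdot 120 = 36100 - \frac{120}{113401} = \frac{4093775980}{113401}$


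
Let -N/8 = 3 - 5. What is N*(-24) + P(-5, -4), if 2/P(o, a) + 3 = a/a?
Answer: -385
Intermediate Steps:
N = 16 (N = -8*(3 - 5) = -8*(-2) = 16)
P(o, a) = -1 (P(o, a) = 2/(-3 + a/a) = 2/(-3 + 1) = 2/(-2) = 2*(-1/2) = -1)
N*(-24) + P(-5, -4) = 16*(-24) - 1 = -384 - 1 = -385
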